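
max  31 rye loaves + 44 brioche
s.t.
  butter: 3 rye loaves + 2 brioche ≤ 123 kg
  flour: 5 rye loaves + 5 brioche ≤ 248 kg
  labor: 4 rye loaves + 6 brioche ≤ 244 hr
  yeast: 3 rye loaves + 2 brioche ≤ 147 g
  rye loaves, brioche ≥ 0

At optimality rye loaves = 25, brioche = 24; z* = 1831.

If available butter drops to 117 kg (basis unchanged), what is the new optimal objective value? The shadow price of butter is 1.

Δb = -6, so new z* = 1831 + (1)·(-6) = 1831 − 6 = 1825.

1825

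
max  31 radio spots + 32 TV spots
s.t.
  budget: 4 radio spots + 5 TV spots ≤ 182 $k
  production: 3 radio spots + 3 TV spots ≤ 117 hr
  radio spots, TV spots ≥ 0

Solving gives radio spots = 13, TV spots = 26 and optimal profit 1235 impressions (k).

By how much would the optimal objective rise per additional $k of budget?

Both budget and production are binding at x*.
From A_Bᵀ y = c: 4·y_budget + 3·y_production = 31; 5·y_budget + 3·y_production = 32.
→ y_budget = 1 and y_production = 9.
Shadow price of budget = 1.

1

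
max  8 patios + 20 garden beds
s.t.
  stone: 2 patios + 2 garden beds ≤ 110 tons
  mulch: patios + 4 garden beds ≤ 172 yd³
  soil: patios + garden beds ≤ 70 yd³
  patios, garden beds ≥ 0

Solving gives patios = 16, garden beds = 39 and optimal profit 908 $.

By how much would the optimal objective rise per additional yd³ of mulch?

4

Binding: stone and mulch. Non-binding: soil (15 unused).
By complementary slackness, y = 0 for the non-binding constraint.
Dual feasibility on the basic columns requires 2·y_stone + 1·y_mulch = 8, 2·y_stone + 4·y_mulch = 20.
This yields shadow prices y_stone = 2, y_mulch = 4.
Shadow price of mulch = 4.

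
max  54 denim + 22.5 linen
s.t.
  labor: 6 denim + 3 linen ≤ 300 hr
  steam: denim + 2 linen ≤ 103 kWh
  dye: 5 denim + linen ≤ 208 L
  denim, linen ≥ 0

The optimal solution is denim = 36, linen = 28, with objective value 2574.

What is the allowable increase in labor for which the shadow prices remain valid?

11

Binding constraints: labor, dye. The basis is B = [[6,3],[5,1]] with det -9.
Per unit increase in labor, x* moves by d = (-0.1111, 0.5556).
The basis stays optimal until steam becomes binding; allowable increase = 11 hr.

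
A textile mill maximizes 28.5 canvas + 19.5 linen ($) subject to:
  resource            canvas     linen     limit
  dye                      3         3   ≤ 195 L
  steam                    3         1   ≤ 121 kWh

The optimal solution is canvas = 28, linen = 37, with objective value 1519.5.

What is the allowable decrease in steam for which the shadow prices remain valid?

56

Binding constraints: dye, steam. The basis is B = [[3,3],[3,1]] with det -6.
Per unit decrease in steam, x* moves by d = (-0.5, 0.5).
The basis stays optimal until canvas reaches 0; allowable decrease = 56 kWh.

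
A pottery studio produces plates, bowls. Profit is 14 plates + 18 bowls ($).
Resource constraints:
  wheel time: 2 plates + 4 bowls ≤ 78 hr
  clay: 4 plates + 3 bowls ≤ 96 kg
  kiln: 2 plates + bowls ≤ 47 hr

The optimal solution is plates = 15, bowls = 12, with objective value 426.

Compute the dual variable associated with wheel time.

Check each constraint at x*: wheel time 78/78 (tight); clay 96/96 (tight); kiln 42/47 (slack 5).
Since kiln is not tight, its dual is 0.
The binding rows give the dual system: 2·y_wheel time + 4·y_clay = 14 and 4·y_wheel time + 3·y_clay = 18.
This yields shadow prices y_wheel time = 3, y_clay = 2.
Shadow price of wheel time = 3.

3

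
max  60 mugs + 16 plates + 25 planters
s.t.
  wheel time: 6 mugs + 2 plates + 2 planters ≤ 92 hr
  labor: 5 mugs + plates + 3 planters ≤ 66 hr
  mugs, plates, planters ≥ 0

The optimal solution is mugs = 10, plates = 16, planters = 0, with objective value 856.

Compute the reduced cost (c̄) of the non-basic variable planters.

-3

Check each constraint at x*: wheel time 92/92 (tight); labor 66/66 (tight).
From A_Bᵀ y = c: 6·y_wheel time + 5·y_labor = 60; 2·y_wheel time + 1·y_labor = 16.
This yields shadow prices y_wheel time = 5, y_labor = 6.
Reduced cost of planters: c₃ − yᵀa₃ = 25 − (5·2 + 6·3) = 25 − 28 = -3.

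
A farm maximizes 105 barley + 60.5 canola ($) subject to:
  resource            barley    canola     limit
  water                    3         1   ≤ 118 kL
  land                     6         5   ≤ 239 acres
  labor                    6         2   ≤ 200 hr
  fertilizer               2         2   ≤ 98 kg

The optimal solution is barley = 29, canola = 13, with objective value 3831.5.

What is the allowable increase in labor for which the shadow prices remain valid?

36

Binding constraints: land, labor. The basis is B = [[6,5],[6,2]] with det -18.
Per unit increase in labor, x* moves by d = (0.2778, -0.3333).
The basis stays optimal until water becomes binding; allowable increase = 36 hr.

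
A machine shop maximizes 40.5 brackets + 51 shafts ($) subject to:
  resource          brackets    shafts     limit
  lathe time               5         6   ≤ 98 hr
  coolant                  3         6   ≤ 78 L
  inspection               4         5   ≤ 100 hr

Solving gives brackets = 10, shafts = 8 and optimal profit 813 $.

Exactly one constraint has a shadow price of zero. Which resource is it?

lathe time: 98/98 (binding)
coolant: 78/78 (binding)
inspection: 80/100 (slack 20)
By complementary slackness, a constraint with positive slack has shadow price 0 → inspection.

inspection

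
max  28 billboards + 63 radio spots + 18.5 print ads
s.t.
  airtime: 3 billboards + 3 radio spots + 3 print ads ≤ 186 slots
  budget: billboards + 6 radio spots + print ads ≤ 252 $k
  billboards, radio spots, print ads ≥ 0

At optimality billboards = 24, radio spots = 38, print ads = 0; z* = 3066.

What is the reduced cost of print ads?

-9.5

Both airtime and budget are binding at x*.
The binding rows give the dual system: 3·y_airtime + 1·y_budget = 28 and 3·y_airtime + 6·y_budget = 63.
This yields shadow prices y_airtime = 7, y_budget = 7.
Reduced cost of print ads: c₃ − yᵀa₃ = 18.5 − (7·3 + 7·1) = 18.5 − 28 = -9.5.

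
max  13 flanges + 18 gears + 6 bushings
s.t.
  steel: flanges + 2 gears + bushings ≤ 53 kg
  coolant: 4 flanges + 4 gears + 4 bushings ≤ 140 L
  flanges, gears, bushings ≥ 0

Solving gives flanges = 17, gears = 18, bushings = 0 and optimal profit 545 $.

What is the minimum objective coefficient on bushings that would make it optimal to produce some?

Both steel and coolant are binding at x*.
From A_Bᵀ y = c: 1·y_steel + 4·y_coolant = 13; 2·y_steel + 4·y_coolant = 18.
This yields shadow prices y_steel = 5, y_coolant = 2.
bushings enters the basis when its profit ≥ yᵀa₃ = 5·1 + 2·4 = 13.

13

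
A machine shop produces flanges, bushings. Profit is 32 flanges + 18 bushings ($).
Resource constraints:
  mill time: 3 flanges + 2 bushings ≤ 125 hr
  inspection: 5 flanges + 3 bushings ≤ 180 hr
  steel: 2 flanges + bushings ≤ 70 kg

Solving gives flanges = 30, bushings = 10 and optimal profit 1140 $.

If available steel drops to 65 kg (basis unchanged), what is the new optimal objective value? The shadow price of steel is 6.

1110

Δb = -5, so new z* = 1140 + (6)·(-5) = 1140 − 30 = 1110.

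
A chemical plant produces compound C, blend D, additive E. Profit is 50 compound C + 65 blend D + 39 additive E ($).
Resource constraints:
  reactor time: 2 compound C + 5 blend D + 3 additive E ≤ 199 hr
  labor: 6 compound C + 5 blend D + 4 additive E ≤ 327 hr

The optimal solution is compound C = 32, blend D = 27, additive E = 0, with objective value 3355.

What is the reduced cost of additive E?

At the optimum: reactor time uses 199 of 199 (binding); labor uses 327 of 327 (binding).
From A_Bᵀ y = c: 2·y_reactor time + 6·y_labor = 50; 5·y_reactor time + 5·y_labor = 65.
This yields shadow prices y_reactor time = 7, y_labor = 6.
Reduced cost of additive E: c₃ − yᵀa₃ = 39 − (7·3 + 6·4) = 39 − 45 = -6.

-6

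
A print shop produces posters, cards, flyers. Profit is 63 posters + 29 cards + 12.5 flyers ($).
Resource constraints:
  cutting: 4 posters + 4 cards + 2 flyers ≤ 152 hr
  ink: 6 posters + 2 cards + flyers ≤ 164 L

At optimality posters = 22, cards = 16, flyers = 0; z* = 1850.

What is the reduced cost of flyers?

-2

Check each constraint at x*: cutting 152/152 (tight); ink 164/164 (tight).
The binding rows give the dual system: 4·y_cutting + 6·y_ink = 63 and 4·y_cutting + 2·y_ink = 29.
Solving: y_cutting = 3, y_ink = 8.5.
Reduced cost of flyers: c₃ − yᵀa₃ = 12.5 − (3·2 + 8.5·1) = 12.5 − 14.5 = -2.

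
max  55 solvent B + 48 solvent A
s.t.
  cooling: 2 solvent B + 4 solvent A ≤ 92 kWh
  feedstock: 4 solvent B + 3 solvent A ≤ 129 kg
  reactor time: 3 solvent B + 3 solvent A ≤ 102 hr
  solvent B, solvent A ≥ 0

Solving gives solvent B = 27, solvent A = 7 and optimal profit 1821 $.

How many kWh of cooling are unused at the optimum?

cooling used = 2·27 + 4·7 = 82; slack = 92 − 82 = 10.

10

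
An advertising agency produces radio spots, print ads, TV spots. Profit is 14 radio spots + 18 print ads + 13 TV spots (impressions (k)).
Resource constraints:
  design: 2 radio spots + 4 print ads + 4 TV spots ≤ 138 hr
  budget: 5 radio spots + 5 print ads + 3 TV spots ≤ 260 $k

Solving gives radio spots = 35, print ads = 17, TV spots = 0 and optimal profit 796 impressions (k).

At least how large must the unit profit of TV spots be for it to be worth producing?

At the optimum: design uses 138 of 138 (binding); budget uses 260 of 260 (binding).
Dual feasibility on the basic columns requires 2·y_design + 5·y_budget = 14, 4·y_design + 5·y_budget = 18.
Solving: y_design = 2, y_budget = 2.
TV spots enters the basis when its profit ≥ yᵀa₃ = 2·4 + 2·3 = 14.

14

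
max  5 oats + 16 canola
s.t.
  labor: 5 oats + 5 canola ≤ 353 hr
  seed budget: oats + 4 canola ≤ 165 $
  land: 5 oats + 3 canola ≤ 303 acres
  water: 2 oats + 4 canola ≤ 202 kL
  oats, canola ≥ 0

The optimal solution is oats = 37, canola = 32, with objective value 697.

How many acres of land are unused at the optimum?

22

land used = 5·37 + 3·32 = 281; slack = 303 − 281 = 22.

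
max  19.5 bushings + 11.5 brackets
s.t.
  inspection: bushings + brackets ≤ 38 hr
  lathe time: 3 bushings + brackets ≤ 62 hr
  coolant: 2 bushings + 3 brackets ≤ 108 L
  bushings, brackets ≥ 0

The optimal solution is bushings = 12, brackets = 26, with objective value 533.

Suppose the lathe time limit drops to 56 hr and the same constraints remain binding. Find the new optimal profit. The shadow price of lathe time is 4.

Δb = -6, so new z* = 533 + (4)·(-6) = 533 − 24 = 509.

509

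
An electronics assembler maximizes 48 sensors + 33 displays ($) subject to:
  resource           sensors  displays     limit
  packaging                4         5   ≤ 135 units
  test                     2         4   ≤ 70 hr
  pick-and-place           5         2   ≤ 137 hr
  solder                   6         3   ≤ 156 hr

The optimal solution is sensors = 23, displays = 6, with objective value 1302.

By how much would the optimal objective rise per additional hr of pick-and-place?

0

At the optimum: packaging uses 122 of 135 (slack = 13); test uses 70 of 70 (binding); pick-and-place uses 127 of 137 (slack = 10); solder uses 156 of 156 (binding).
Slack constraints have shadow price 0 (complementary slackness).
The binding rows give the dual system: 2·y_test + 6·y_solder = 48 and 4·y_test + 3·y_solder = 33.
This yields shadow prices y_test = 3, y_solder = 7.
Shadow price of pick-and-place = 0.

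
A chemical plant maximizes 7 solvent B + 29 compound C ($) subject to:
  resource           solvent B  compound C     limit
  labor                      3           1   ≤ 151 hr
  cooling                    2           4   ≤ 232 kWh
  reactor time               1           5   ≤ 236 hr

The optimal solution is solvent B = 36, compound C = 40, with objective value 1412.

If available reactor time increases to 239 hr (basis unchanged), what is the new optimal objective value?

1427

At the optimum: labor uses 148 of 151 (slack = 3); cooling uses 232 of 232 (binding); reactor time uses 236 of 236 (binding).
Slack constraints have shadow price 0 (complementary slackness).
Dual feasibility on the basic columns requires 2·y_cooling + 1·y_reactor time = 7, 4·y_cooling + 5·y_reactor time = 29.
This yields shadow prices y_cooling = 1, y_reactor time = 5.
Δz = y_reactor time·Δb = 5 × (3) = 15, so new z* = 1412 + 15 = 1427.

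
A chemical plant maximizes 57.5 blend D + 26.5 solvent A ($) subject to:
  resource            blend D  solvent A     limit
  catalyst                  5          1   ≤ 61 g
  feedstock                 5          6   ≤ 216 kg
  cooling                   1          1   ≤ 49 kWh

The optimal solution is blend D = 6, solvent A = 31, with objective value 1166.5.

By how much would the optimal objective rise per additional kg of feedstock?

3

Binding: catalyst and feedstock. Non-binding: cooling (12 unused).
Since cooling is not tight, its dual is 0.
Dual feasibility on the basic columns requires 5·y_catalyst + 5·y_feedstock = 57.5, 1·y_catalyst + 6·y_feedstock = 26.5.
This yields shadow prices y_catalyst = 8.5, y_feedstock = 3.
Shadow price of feedstock = 3.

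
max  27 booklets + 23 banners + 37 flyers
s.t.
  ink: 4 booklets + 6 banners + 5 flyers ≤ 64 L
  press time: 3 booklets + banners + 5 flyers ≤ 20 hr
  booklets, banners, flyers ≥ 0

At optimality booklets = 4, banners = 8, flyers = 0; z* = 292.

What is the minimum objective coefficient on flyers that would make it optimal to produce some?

Both ink and press time are binding at x*.
Dual feasibility on the basic columns requires 4·y_ink + 3·y_press time = 27, 6·y_ink + 1·y_press time = 23.
Solving: y_ink = 3, y_press time = 5.
flyers enters the basis when its profit ≥ yᵀa₃ = 3·5 + 5·5 = 40.

40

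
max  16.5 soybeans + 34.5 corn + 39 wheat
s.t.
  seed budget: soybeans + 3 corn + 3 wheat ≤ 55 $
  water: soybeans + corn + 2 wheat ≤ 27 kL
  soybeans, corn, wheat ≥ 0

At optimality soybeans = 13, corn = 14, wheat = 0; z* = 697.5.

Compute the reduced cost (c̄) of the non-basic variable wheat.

Both seed budget and water are binding at x*.
The binding rows give the dual system: 1·y_seed budget + 1·y_water = 16.5 and 3·y_seed budget + 1·y_water = 34.5.
This yields shadow prices y_seed budget = 9, y_water = 7.5.
Reduced cost of wheat: c₃ − yᵀa₃ = 39 − (9·3 + 7.5·2) = 39 − 42 = -3.

-3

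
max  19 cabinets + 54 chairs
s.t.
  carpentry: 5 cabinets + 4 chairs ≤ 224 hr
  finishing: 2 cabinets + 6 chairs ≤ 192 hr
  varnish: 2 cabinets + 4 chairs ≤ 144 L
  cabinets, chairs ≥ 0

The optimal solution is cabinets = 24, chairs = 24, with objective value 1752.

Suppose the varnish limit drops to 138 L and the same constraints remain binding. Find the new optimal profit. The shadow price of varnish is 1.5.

1743

Δb = -6, so new z* = 1752 + (1.5)·(-6) = 1752 − 9 = 1743.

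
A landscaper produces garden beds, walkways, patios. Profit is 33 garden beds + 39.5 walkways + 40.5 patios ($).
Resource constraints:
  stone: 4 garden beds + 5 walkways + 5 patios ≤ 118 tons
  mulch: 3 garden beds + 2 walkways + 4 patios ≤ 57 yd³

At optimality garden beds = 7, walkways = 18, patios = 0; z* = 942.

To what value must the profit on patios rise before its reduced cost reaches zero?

41.5

Both stone and mulch are binding at x*.
From A_Bᵀ y = c: 4·y_stone + 3·y_mulch = 33; 5·y_stone + 2·y_mulch = 39.5.
Solving: y_stone = 7.5, y_mulch = 1.
patios enters the basis when its profit ≥ yᵀa₃ = 7.5·5 + 1·4 = 41.5.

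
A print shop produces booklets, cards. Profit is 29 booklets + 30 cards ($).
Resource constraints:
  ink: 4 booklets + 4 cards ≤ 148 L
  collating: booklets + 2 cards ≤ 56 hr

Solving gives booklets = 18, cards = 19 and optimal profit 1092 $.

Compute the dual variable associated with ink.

At the optimum: ink uses 148 of 148 (binding); collating uses 56 of 56 (binding).
Dual feasibility on the basic columns requires 4·y_ink + 1·y_collating = 29, 4·y_ink + 2·y_collating = 30.
This yields shadow prices y_ink = 7, y_collating = 1.
Shadow price of ink = 7.

7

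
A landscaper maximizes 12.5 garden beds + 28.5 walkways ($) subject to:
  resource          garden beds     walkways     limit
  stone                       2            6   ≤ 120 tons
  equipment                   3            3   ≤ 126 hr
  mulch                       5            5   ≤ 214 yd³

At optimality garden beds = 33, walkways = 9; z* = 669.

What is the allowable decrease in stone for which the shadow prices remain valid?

36

Binding constraints: stone, equipment. The basis is B = [[2,6],[3,3]] with det -12.
Per unit decrease in stone, x* moves by d = (0.25, -0.25).
The basis stays optimal until walkways reaches 0; allowable decrease = 36 tons.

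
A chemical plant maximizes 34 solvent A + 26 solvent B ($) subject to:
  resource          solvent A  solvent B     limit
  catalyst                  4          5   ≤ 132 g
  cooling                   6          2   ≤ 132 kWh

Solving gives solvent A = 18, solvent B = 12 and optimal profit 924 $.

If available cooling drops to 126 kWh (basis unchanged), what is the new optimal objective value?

906

At the optimum: catalyst uses 132 of 132 (binding); cooling uses 132 of 132 (binding).
The binding rows give the dual system: 4·y_catalyst + 6·y_cooling = 34 and 5·y_catalyst + 2·y_cooling = 26.
→ y_catalyst = 4 and y_cooling = 3.
Δz = y_cooling·Δb = 3 × (-6) = -18, so new z* = 924 − 18 = 906.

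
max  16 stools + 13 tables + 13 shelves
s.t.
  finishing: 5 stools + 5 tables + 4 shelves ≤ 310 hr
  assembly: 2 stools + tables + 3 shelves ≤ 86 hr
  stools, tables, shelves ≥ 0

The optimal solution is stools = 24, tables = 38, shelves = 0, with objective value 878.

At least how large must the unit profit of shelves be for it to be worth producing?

Check each constraint at x*: finishing 310/310 (tight); assembly 86/86 (tight).
The binding rows give the dual system: 5·y_finishing + 2·y_assembly = 16 and 5·y_finishing + 1·y_assembly = 13.
This yields shadow prices y_finishing = 2, y_assembly = 3.
shelves enters the basis when its profit ≥ yᵀa₃ = 2·4 + 3·3 = 17.

17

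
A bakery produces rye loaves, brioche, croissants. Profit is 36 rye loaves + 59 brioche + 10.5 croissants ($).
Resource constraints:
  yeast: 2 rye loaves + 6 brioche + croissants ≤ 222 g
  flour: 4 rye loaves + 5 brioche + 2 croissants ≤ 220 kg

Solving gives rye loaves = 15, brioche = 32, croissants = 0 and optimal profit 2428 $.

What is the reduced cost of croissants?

-7.5

Check each constraint at x*: yeast 222/222 (tight); flour 220/220 (tight).
The binding rows give the dual system: 2·y_yeast + 4·y_flour = 36 and 6·y_yeast + 5·y_flour = 59.
→ y_yeast = 4 and y_flour = 7.
Reduced cost of croissants: c₃ − yᵀa₃ = 10.5 − (4·1 + 7·2) = 10.5 − 18 = -7.5.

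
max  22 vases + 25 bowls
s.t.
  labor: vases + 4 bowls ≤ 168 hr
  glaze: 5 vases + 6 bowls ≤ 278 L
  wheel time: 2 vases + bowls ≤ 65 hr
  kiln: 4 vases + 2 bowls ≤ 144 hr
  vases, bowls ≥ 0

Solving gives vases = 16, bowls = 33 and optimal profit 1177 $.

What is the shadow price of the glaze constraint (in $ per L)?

Binding: glaze and wheel time. Non-binding: labor (20 unused), kiln (14 unused).
Slack constraints have shadow price 0 (complementary slackness).
Dual feasibility on the basic columns requires 5·y_glaze + 2·y_wheel time = 22, 6·y_glaze + 1·y_wheel time = 25.
→ y_glaze = 4 and y_wheel time = 1.
Shadow price of glaze = 4.

4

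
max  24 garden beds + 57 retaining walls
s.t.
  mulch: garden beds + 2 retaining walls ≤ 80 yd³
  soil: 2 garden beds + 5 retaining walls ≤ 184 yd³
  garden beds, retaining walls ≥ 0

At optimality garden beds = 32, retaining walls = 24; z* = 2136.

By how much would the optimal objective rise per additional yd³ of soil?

At the optimum: mulch uses 80 of 80 (binding); soil uses 184 of 184 (binding).
The binding rows give the dual system: 1·y_mulch + 2·y_soil = 24 and 2·y_mulch + 5·y_soil = 57.
→ y_mulch = 6 and y_soil = 9.
Shadow price of soil = 9.

9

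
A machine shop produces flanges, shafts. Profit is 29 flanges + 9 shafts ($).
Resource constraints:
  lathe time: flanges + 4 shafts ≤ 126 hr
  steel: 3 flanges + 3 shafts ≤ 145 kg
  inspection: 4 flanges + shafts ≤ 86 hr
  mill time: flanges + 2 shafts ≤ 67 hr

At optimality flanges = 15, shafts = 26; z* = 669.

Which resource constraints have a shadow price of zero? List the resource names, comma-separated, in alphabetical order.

lathe time: 119/126 (slack 7)
steel: 123/145 (slack 22)
inspection: 86/86 (binding)
mill time: 67/67 (binding)
By complementary slackness, a constraint with positive slack has shadow price 0 → lathe time, steel.

lathe time, steel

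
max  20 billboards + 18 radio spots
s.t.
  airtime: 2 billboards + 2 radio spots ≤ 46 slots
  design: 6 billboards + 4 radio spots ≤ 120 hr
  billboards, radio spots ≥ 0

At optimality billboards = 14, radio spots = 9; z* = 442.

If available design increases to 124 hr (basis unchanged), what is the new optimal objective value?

At the optimum: airtime uses 46 of 46 (binding); design uses 120 of 120 (binding).
From A_Bᵀ y = c: 2·y_airtime + 6·y_design = 20; 2·y_airtime + 4·y_design = 18.
This yields shadow prices y_airtime = 7, y_design = 1.
Δz = y_design·Δb = 1 × (4) = 4, so new z* = 442 + 4 = 446.

446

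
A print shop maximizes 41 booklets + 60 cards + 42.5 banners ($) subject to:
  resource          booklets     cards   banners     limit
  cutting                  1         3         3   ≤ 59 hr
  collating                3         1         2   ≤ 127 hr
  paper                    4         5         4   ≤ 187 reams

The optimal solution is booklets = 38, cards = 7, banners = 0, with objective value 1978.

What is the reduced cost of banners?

-8.5

Check each constraint at x*: cutting 59/59 (tight); collating 121/127 (slack 6); paper 187/187 (tight).
Slack constraints have shadow price 0 (complementary slackness).
Dual feasibility on the basic columns requires 1·y_cutting + 4·y_paper = 41, 3·y_cutting + 5·y_paper = 60.
→ y_cutting = 5 and y_paper = 9.
Reduced cost of banners: c₃ − yᵀa₃ = 42.5 − (5·3 + 9·4) = 42.5 − 51 = -8.5.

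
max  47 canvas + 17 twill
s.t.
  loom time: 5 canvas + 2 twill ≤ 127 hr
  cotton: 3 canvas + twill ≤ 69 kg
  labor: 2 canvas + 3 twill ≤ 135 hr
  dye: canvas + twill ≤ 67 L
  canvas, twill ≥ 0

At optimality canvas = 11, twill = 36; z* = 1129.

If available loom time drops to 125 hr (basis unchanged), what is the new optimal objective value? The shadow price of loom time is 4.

Δb = -2, so new z* = 1129 + (4)·(-2) = 1129 − 8 = 1121.

1121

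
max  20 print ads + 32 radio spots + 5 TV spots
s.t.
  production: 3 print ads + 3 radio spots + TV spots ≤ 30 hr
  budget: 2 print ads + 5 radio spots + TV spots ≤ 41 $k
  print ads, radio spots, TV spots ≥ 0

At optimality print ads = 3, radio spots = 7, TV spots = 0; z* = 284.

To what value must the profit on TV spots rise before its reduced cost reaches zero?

8

Both production and budget are binding at x*.
From A_Bᵀ y = c: 3·y_production + 2·y_budget = 20; 3·y_production + 5·y_budget = 32.
→ y_production = 4 and y_budget = 4.
TV spots enters the basis when its profit ≥ yᵀa₃ = 4·1 + 4·1 = 8.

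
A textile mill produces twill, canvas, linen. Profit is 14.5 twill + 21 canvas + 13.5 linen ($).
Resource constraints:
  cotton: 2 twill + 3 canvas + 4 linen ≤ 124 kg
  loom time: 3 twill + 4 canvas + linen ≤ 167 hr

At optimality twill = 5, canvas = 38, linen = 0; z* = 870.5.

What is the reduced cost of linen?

-8

Both cotton and loom time are binding at x*.
From A_Bᵀ y = c: 2·y_cotton + 3·y_loom time = 14.5; 3·y_cotton + 4·y_loom time = 21.
Solving: y_cotton = 5, y_loom time = 1.5.
Reduced cost of linen: c₃ − yᵀa₃ = 13.5 − (5·4 + 1.5·1) = 13.5 − 21.5 = -8.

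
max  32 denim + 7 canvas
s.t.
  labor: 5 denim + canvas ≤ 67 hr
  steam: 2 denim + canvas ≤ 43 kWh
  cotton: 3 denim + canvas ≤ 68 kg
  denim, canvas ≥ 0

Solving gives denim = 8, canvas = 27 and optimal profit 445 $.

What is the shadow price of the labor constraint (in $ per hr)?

6

At the optimum: labor uses 67 of 67 (binding); steam uses 43 of 43 (binding); cotton uses 51 of 68 (slack = 17).
Slack constraints have shadow price 0 (complementary slackness).
From A_Bᵀ y = c: 5·y_labor + 2·y_steam = 32; 1·y_labor + 1·y_steam = 7.
→ y_labor = 6 and y_steam = 1.
Shadow price of labor = 6.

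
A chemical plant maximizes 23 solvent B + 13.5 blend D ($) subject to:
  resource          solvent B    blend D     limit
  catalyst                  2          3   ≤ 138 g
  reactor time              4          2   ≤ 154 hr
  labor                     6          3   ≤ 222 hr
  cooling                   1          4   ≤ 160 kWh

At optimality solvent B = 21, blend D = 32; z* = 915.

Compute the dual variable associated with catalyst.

1

At the optimum: catalyst uses 138 of 138 (binding); reactor time uses 148 of 154 (slack = 6); labor uses 222 of 222 (binding); cooling uses 149 of 160 (slack = 11).
By complementary slackness, y = 0 for the non-binding constraints.
The binding rows give the dual system: 2·y_catalyst + 6·y_labor = 23 and 3·y_catalyst + 3·y_labor = 13.5.
Solving: y_catalyst = 1, y_labor = 3.5.
Shadow price of catalyst = 1.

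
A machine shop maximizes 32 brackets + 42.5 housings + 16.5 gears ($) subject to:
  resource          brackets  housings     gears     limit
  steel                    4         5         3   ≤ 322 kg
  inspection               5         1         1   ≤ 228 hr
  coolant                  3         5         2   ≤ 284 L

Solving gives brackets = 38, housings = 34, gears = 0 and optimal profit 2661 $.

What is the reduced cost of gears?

-7

Binding: steel and coolant. Non-binding: inspection (4 unused).
Since inspection is not tight, its dual is 0.
From A_Bᵀ y = c: 4·y_steel + 3·y_coolant = 32; 5·y_steel + 5·y_coolant = 42.5.
Solving: y_steel = 6.5, y_coolant = 2.
Reduced cost of gears: c₃ − yᵀa₃ = 16.5 − (6.5·3 + 2·2) = 16.5 − 23.5 = -7.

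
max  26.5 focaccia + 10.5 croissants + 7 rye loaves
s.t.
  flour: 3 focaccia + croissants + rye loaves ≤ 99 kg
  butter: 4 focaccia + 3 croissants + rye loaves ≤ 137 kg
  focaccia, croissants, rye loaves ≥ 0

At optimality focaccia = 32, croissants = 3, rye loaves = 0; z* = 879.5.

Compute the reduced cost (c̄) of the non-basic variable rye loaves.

-1.5

Check each constraint at x*: flour 99/99 (tight); butter 137/137 (tight).
The binding rows give the dual system: 3·y_flour + 4·y_butter = 26.5 and 1·y_flour + 3·y_butter = 10.5.
→ y_flour = 7.5 and y_butter = 1.
Reduced cost of rye loaves: c₃ − yᵀa₃ = 7 − (7.5·1 + 1·1) = 7 − 8.5 = -1.5.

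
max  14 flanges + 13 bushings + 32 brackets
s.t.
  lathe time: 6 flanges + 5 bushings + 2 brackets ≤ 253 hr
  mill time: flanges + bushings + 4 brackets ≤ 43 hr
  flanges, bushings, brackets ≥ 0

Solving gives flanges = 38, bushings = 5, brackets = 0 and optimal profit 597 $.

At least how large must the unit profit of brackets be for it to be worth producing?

At the optimum: lathe time uses 253 of 253 (binding); mill time uses 43 of 43 (binding).
Dual feasibility on the basic columns requires 6·y_lathe time + 1·y_mill time = 14, 5·y_lathe time + 1·y_mill time = 13.
Solving: y_lathe time = 1, y_mill time = 8.
brackets enters the basis when its profit ≥ yᵀa₃ = 1·2 + 8·4 = 34.

34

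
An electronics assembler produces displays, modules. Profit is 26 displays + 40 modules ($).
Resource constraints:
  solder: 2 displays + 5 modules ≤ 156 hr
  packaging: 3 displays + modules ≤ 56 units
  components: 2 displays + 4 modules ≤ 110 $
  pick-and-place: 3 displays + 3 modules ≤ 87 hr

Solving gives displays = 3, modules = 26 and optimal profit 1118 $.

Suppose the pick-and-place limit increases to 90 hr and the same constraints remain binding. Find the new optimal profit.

At the optimum: solder uses 136 of 156 (slack = 20); packaging uses 35 of 56 (slack = 21); components uses 110 of 110 (binding); pick-and-place uses 87 of 87 (binding).
By complementary slackness, y = 0 for the non-binding constraints.
The binding rows give the dual system: 2·y_components + 3·y_pick-and-place = 26 and 4·y_components + 3·y_pick-and-place = 40.
→ y_components = 7 and y_pick-and-place = 4.
Δz = y_pick-and-place·Δb = 4 × (3) = 12, so new z* = 1118 + 12 = 1130.

1130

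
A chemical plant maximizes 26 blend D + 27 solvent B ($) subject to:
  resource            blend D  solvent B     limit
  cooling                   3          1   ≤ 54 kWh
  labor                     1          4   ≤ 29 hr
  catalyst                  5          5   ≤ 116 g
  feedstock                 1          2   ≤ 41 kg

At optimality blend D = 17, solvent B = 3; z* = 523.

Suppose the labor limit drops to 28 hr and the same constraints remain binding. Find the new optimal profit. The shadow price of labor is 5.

518

Δb = -1, so new z* = 523 + (5)·(-1) = 523 − 5 = 518.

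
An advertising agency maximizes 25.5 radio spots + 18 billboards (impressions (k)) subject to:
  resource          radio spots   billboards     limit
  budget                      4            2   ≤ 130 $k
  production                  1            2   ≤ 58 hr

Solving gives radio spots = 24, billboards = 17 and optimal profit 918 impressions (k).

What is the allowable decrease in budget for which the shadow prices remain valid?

Binding constraints: budget, production. The basis is B = [[4,2],[1,2]] with det 6.
Per unit decrease in budget, x* moves by d = (-0.3333, 0.1667).
The basis stays optimal until radio spots reaches 0; allowable decrease = 72 $k.

72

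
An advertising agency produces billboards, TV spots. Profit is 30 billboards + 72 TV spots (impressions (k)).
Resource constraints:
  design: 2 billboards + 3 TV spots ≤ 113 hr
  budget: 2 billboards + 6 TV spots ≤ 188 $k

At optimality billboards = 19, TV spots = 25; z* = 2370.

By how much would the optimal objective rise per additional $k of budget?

At the optimum: design uses 113 of 113 (binding); budget uses 188 of 188 (binding).
Dual feasibility on the basic columns requires 2·y_design + 2·y_budget = 30, 3·y_design + 6·y_budget = 72.
→ y_design = 6 and y_budget = 9.
Shadow price of budget = 9.

9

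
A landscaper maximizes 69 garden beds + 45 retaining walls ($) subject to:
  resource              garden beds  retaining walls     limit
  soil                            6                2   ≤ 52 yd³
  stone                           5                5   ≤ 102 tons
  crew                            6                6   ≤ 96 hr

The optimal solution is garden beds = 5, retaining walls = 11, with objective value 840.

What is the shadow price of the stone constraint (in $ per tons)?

Check each constraint at x*: soil 52/52 (tight); stone 80/102 (slack 22); crew 96/96 (tight).
By complementary slackness, y = 0 for the non-binding constraint.
From A_Bᵀ y = c: 6·y_soil + 6·y_crew = 69; 2·y_soil + 6·y_crew = 45.
Solving: y_soil = 6, y_crew = 5.5.
Shadow price of stone = 0.

0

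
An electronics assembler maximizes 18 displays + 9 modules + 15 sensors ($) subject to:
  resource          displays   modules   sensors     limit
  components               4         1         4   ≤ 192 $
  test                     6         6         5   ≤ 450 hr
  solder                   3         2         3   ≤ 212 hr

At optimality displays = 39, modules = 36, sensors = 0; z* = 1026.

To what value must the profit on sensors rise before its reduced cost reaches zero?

17

Check each constraint at x*: components 192/192 (tight); test 450/450 (tight); solder 189/212 (slack 23).
Slack constraints have shadow price 0 (complementary slackness).
From A_Bᵀ y = c: 4·y_components + 6·y_test = 18; 1·y_components + 6·y_test = 9.
→ y_components = 3 and y_test = 1.
sensors enters the basis when its profit ≥ yᵀa₃ = 3·4 + 1·5 = 17.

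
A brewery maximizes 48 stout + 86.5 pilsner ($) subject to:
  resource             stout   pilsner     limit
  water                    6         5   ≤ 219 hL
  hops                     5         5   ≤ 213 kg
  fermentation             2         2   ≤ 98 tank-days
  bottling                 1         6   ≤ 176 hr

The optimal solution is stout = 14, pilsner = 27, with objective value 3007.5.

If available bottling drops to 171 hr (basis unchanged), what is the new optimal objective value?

At the optimum: water uses 219 of 219 (binding); hops uses 205 of 213 (slack = 8); fermentation uses 82 of 98 (slack = 16); bottling uses 176 of 176 (binding).
By complementary slackness, y = 0 for the non-binding constraints.
The binding rows give the dual system: 6·y_water + 1·y_bottling = 48 and 5·y_water + 6·y_bottling = 86.5.
This yields shadow prices y_water = 6.5, y_bottling = 9.
Δz = y_bottling·Δb = 9 × (-5) = -45, so new z* = 3007.5 − 45 = 2962.5.

2962.5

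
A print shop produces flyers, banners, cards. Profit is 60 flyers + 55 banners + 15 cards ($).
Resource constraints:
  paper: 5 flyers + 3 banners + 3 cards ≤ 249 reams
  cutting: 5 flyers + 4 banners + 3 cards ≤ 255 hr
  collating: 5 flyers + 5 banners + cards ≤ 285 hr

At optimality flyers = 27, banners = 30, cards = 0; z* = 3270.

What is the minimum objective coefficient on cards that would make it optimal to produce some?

Binding: cutting and collating. Non-binding: paper (24 unused).
Slack constraints have shadow price 0 (complementary slackness).
From A_Bᵀ y = c: 5·y_cutting + 5·y_collating = 60; 4·y_cutting + 5·y_collating = 55.
Solving: y_cutting = 5, y_collating = 7.
cards enters the basis when its profit ≥ yᵀa₃ = 5·3 + 7·1 = 22.

22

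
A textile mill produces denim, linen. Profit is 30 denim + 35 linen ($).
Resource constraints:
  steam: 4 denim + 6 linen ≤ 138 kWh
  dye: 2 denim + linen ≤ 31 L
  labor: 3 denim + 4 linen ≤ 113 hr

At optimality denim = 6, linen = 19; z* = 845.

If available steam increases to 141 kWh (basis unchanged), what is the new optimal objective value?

Check each constraint at x*: steam 138/138 (tight); dye 31/31 (tight); labor 94/113 (slack 19).
Slack constraints have shadow price 0 (complementary slackness).
Dual feasibility on the basic columns requires 4·y_steam + 2·y_dye = 30, 6·y_steam + 1·y_dye = 35.
This yields shadow prices y_steam = 5, y_dye = 5.
Δz = y_steam·Δb = 5 × (3) = 15, so new z* = 845 + 15 = 860.

860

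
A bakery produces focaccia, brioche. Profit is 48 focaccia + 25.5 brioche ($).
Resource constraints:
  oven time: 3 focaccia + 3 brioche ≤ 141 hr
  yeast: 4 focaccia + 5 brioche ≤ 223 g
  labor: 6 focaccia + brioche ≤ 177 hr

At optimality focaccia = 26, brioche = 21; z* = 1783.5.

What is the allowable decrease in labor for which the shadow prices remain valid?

Binding constraints: oven time, labor. The basis is B = [[3,3],[6,1]] with det -15.
Per unit decrease in labor, x* moves by d = (-0.2, 0.2).
The basis stays optimal until yeast becomes binding; allowable decrease = 70 hr.

70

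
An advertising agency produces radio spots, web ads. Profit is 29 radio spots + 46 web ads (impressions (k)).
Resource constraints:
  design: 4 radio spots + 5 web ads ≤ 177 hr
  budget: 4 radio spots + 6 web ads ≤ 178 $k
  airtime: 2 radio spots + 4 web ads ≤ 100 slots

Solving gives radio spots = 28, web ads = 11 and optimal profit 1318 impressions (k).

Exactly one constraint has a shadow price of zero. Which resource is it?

design: 167/177 (slack 10)
budget: 178/178 (binding)
airtime: 100/100 (binding)
By complementary slackness, a constraint with positive slack has shadow price 0 → design.

design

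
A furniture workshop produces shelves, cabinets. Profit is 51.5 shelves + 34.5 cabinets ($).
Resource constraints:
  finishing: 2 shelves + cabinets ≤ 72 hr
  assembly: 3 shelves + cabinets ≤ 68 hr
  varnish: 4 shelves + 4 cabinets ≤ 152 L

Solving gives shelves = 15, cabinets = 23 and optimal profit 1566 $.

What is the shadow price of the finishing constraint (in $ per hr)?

0

At the optimum: finishing uses 53 of 72 (slack = 19); assembly uses 68 of 68 (binding); varnish uses 152 of 152 (binding).
Slack constraints have shadow price 0 (complementary slackness).
The binding rows give the dual system: 3·y_assembly + 4·y_varnish = 51.5 and 1·y_assembly + 4·y_varnish = 34.5.
Solving: y_assembly = 8.5, y_varnish = 6.5.
Shadow price of finishing = 0.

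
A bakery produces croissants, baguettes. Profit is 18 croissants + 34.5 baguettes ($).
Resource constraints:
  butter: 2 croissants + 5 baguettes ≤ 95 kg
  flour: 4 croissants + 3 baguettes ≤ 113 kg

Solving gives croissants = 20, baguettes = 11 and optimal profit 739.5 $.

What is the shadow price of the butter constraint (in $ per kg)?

6

Both butter and flour are binding at x*.
The binding rows give the dual system: 2·y_butter + 4·y_flour = 18 and 5·y_butter + 3·y_flour = 34.5.
→ y_butter = 6 and y_flour = 1.5.
Shadow price of butter = 6.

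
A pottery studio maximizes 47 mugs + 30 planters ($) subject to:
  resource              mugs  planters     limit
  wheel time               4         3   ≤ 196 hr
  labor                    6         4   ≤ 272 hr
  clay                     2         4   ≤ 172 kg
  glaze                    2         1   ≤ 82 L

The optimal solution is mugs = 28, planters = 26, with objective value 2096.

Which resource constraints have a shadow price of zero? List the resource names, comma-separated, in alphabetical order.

wheel time: 190/196 (slack 6)
labor: 272/272 (binding)
clay: 160/172 (slack 12)
glaze: 82/82 (binding)
By complementary slackness, a constraint with positive slack has shadow price 0 → clay, wheel time.

clay, wheel time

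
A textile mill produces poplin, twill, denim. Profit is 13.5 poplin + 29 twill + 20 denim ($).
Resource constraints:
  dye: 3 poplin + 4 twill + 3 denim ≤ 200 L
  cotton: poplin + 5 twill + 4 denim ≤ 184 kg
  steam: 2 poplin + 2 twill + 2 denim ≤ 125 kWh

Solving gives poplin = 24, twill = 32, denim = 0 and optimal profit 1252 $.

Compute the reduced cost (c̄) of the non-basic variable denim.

Binding: dye and cotton. Non-binding: steam (13 unused).
Since steam is not tight, its dual is 0.
Dual feasibility on the basic columns requires 3·y_dye + 1·y_cotton = 13.5, 4·y_dye + 5·y_cotton = 29.
This yields shadow prices y_dye = 3.5, y_cotton = 3.
Reduced cost of denim: c₃ − yᵀa₃ = 20 − (3.5·3 + 3·4) = 20 − 22.5 = -2.5.

-2.5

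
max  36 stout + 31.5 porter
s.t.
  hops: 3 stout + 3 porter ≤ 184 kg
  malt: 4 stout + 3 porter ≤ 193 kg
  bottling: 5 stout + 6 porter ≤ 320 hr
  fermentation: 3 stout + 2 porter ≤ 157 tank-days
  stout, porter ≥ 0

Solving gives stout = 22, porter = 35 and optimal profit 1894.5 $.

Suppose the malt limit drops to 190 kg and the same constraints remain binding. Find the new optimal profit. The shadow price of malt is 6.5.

1875

Δb = -3, so new z* = 1894.5 + (6.5)·(-3) = 1894.5 − 19.5 = 1875.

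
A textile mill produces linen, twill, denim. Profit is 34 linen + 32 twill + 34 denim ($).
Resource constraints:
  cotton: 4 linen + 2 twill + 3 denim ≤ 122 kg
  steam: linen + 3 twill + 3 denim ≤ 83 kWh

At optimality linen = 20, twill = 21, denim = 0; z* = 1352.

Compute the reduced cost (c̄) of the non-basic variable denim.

Check each constraint at x*: cotton 122/122 (tight); steam 83/83 (tight).
Dual feasibility on the basic columns requires 4·y_cotton + 1·y_steam = 34, 2·y_cotton + 3·y_steam = 32.
This yields shadow prices y_cotton = 7, y_steam = 6.
Reduced cost of denim: c₃ − yᵀa₃ = 34 − (7·3 + 6·3) = 34 − 39 = -5.

-5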